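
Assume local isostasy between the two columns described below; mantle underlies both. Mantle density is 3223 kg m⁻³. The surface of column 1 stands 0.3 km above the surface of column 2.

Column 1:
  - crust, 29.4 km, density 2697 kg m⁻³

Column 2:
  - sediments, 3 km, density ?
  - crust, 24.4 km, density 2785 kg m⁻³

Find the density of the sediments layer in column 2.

1950 kg m⁻³

Take the compensation level at the base of the deeper column (depth z_c below the surface of column 1) and equate Σ ρ_i t_i down to z_c; mantle fills any gap and the z_c terms cancel.
Column 1: 29.4×2697 + (z_c − 29.4)×3223
Column 2: 0.3×0 + 3×ρ + 24.4×2785 + (z_c − 0.3 − 27.4)×3223
The z_c×3223 term appears on both sides and cancels. Collect the known terms of each column as K = Σ(ρt)_known − 3223 × (depth of known layers): K_1 = 79291.8 − 3223×29.4 = −15464.4; K_2 = 67954 − 3223×(0.3 + 27.4) = −21323.1.
Balance: K_1 = K_2 + 3×ρ, so ρ = (K_1 − K_2)/3 = 5858.7/3 = 1950 kg m⁻³.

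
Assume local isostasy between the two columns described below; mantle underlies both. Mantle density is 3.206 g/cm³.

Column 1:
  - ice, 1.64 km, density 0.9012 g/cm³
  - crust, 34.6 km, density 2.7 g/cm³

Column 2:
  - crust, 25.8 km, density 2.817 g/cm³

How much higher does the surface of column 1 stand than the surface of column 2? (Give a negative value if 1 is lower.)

For any compensation level in the mantle, the mantle terms cancel and isostasy reduces to e = (Σt_1 − Σt_2) − (Σ(ρt)_1 − Σ(ρt)_2) / ρ_m.
Σt_1 = 36.24 km; Σt_2 = 25.8 km; Σ(ρt)_1 = 94.897968; Σ(ρt)_2 = 72.6786 (in km·g/cm³).
e = (36.24 − 25.8) − (94.897968 − 72.6786) / 3.206 = 3.51 km.

3.51 km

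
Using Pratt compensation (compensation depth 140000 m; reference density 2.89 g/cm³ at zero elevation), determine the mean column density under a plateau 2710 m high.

2.84 g/cm³

Pratt balance: ρ_ref D = ρ (D + h).
ρ = ρ_ref D/(D + h) = 2.89 × 140000 m/(140000 m + 2710 m) = 2.84 g/cm³.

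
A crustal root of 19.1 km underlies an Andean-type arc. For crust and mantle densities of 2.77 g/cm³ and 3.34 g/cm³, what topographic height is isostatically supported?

3.93 km

Balancing pressure at the compensation depth: ρ_c h = (ρ_m − ρ_c) r.
h = r (ρ_m − ρ_c) / ρ_c = 19.1 km × (3.34 − 2.77) / 2.77 = 3.93 km.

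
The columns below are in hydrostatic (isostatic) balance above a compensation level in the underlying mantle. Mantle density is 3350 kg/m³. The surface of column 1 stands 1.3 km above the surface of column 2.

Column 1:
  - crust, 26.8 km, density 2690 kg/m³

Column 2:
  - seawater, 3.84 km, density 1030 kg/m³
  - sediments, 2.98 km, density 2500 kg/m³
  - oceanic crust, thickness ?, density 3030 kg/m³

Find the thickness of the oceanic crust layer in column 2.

5.91 km

Take the compensation level at the base of the deeper column (depth z_c below the surface of column 1) and equate Σ ρ_i t_i down to z_c; mantle fills any gap and the z_c terms cancel.
Column 1: 26.8×2690 + (z_c − 26.8)×3350
Column 2: 1.3×0 + 3.84×1030 + 2.98×2500 + x×3030 + (z_c − 1.3 − 6.82 − x)×3350
The z_c×3350 term appears on both sides and cancels. Collect the known terms of each column as K = Σ(ρt)_known − 3350 × (depth of known layers): K_1 = 72092 − 3350×26.8 = −17688; K_2 = 11405.2 − 3350×(1.3 + 6.82) = −15796.8.
Balance: K_1 = K_2 − x×(3350 − 3030), so x = (K_2 − K_1)/(3350 − 3030) = 1891.2/320 = 5.91 km.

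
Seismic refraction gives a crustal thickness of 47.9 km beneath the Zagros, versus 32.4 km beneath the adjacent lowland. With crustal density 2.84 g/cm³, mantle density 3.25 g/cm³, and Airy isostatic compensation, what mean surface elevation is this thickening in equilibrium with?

1.96 km

Excess crust Δ = 47.9 km − 32.4 km = 15.5 km, split between elevation h and root r with h + r = Δ.
Airy balance ρ_c h = (ρ_m − ρ_c) r gives r = h ρ_c/(ρ_m − ρ_c), so h (1 + ρ_c/(ρ_m − ρ_c)) = Δ, i.e. h = Δ (ρ_m − ρ_c)/ρ_m.
h = 15.5 km × 0.41/3.25 = 1.96 km.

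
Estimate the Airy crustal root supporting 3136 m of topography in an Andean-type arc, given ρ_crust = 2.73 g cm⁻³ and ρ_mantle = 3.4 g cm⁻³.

12800 m

By Archimedes' principle applied to the lithosphere: the weight of the topography is balanced by the buoyancy of the root, ρ_c h = (ρ_m − ρ_c) r.
r = h · ρ_c / (ρ_m − ρ_c) = 3136 m × 2.73 / (3.4 − 2.73) = 12800 m.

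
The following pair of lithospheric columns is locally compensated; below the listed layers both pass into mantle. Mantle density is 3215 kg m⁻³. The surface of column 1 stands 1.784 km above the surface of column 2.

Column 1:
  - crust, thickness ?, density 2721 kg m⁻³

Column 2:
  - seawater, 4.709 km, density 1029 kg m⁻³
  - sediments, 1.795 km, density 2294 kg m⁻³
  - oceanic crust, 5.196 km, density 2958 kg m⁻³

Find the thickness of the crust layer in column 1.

38.5 km

Take the compensation level at the base of the deeper column (depth z_c below the surface of column 1) and equate Σ ρ_i t_i down to z_c; mantle fills any gap and the z_c terms cancel.
Column 1: x×2721 + (z_c − 0 − x)×3215
Column 2: 1.784×0 + 4.709×1029 + 1.795×2294 + 5.196×2958 + (z_c − 1.784 − 11.7)×3215
The z_c×3215 term appears on both sides and cancels. Collect the known terms of each column as K = Σ(ρt)_known − 3215 × (depth of known layers): K_1 = 0 − 3215×0 = 0; K_2 = 24333.059 − 3215×(1.784 + 11.7) = −19018.001.
Balance: K_1 − x×(3215 − 2721) = K_2, so x = (K_1 − K_2)/(3215 − 2721) = 19018/494 = 38.5 km.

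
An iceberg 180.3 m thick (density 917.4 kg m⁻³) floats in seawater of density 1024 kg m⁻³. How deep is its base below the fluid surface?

162 m

Draft d = t ρ_obj/ρ_fluid = 180.3 m × 917.4/1024 = 162 m.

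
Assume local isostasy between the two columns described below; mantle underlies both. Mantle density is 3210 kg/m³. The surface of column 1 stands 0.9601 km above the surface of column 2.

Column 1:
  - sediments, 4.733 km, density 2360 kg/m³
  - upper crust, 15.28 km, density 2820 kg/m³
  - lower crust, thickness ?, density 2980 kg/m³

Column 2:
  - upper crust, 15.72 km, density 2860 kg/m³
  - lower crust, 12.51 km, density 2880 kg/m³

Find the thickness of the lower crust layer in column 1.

11.9 km

Take the compensation level at the base of the deeper column (depth z_c below the surface of column 1) and equate Σ ρ_i t_i down to z_c; mantle fills any gap and the z_c terms cancel.
Column 1: 4.733×2360 + 15.28×2820 + x×2980 + (z_c − 20.013 − x)×3210
Column 2: 0.9601×0 + 15.72×2860 + 12.51×2880 + (z_c − 0.9601 − 28.23)×3210
The z_c×3210 term appears on both sides and cancels. Collect the known terms of each column as K = Σ(ρt)_known − 3210 × (depth of known layers): K_1 = 54259.48 − 3210×20.013 = −9982.25; K_2 = 80988 − 3210×(0.9601 + 28.23) = −12712.221.
Balance: K_1 − x×(3210 − 2980) = K_2, so x = (K_1 − K_2)/(3210 − 2980) = 2729.97/230 = 11.9 km.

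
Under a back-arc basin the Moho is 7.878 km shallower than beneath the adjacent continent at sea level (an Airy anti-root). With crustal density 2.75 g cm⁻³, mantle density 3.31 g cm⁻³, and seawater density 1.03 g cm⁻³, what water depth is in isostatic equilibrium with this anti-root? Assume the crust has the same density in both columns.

2.56 km

Replacing a thickness d of crust by seawater at the top must be balanced by replacing crust with mantle at the base: d (ρ_c − ρ_w) = a (ρ_m − ρ_c).
d = a (ρ_m − ρ_c)/(ρ_c − ρ_w) = 7.878 km × 0.56/1.72 = 2.56 km.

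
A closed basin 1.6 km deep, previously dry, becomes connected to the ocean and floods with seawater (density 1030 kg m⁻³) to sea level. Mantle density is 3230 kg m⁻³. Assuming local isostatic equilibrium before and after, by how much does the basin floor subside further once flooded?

After flooding the water column is d + s deep. Its weight must equal the weight of mantle displaced by the extra subsidence s: (d + s) ρ_w = s ρ_m.
s = d ρ_w / (ρ_m − ρ_w) = 1.6 km × 1030/(3230 − 1030) = 0.749 km.

0.749 km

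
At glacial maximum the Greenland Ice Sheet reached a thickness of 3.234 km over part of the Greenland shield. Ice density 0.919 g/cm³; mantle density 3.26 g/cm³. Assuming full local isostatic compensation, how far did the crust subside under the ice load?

0.912 km

Balancing pressure at the compensation depth: the ice load ρ_ice t is balanced by mantle displaced below, ρ_m s.
s = t ρ_ice / ρ_m = 3.234 km × 0.919/3.26 = 0.912 km.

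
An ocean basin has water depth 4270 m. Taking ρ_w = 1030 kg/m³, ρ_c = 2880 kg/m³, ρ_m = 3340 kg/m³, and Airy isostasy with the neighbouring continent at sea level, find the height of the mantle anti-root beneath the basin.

17200 m

By Archimedes' principle applied to the lithosphere: replacing crust with seawater at the top is compensated by replacing crust with mantle at the base: d (ρ_c − ρ_w) = a (ρ_m − ρ_c).
a = d (ρ_c − ρ_w)/(ρ_m − ρ_c) = 4270 m × 1850/460 = 17200 m.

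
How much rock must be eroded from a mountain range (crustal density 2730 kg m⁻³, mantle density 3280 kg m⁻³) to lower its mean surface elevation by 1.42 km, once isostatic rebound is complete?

Net drop Δ = e − u = e − e ρ_c/ρ_m = e (ρ_m − ρ_c)/ρ_m.
e = Δ ρ_m/(ρ_m − ρ_c) = 1.42 km × 3280/550 = 8.47 km.

8.47 km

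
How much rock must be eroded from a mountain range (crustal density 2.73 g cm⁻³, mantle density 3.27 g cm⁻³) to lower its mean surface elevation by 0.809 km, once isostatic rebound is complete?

Net drop Δ = e − u = e − e ρ_c/ρ_m = e (ρ_m − ρ_c)/ρ_m.
e = Δ ρ_m/(ρ_m − ρ_c) = 0.809 km × 3.27/0.54 = 4.9 km.

4.9 km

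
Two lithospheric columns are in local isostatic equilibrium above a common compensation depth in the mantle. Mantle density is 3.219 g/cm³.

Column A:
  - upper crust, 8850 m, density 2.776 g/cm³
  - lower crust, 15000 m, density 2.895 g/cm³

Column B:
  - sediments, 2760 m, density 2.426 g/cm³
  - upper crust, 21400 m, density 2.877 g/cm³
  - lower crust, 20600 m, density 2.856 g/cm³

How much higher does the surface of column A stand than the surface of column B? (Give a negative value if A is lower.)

−2550 m

For any compensation level in the mantle, the mantle terms cancel and isostasy reduces to e = (Σt_A − Σt_B) − (Σ(ρt)_A − Σ(ρt)_B) / ρ_m.
Σt_A = 23850 m; Σt_B = 44760 m; Σ(ρt)_A = 67992.6; Σ(ρt)_B = 127097.16 (in m·g/cm³).
e = (23850 − 44760) − (67992.6 − 127097.16) / 3.219 = −2550 m.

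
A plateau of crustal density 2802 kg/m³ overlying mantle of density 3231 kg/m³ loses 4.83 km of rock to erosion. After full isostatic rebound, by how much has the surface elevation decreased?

Rebound u = e ρ_c/ρ_m = 4.83 km × 2802/3231 = 4.189 km.
Net surface drop = e − u = 4.83 km − 4.189 km = e (ρ_m − ρ_c)/ρ_m = 0.641 km.

0.641 km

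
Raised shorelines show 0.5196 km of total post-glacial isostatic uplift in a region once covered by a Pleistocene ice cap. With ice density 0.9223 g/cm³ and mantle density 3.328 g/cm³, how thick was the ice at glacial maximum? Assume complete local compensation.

1.87 km

u = t ρ_ice/ρ_m → t = u ρ_m/ρ_ice = 0.5196 km × 3.328/0.9223 = 1.87 km.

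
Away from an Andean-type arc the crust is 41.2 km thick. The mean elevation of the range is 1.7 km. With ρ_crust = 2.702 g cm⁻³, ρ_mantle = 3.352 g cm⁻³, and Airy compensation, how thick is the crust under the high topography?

Root depth r = h ρ_c / (ρ_m − ρ_c) = 1.7 km × 2.702 / 0.65 = 7.067 km.
Total thickness = T + h + r = 41.2 km + 1.7 km + 7.067 km = 50 km.

50 km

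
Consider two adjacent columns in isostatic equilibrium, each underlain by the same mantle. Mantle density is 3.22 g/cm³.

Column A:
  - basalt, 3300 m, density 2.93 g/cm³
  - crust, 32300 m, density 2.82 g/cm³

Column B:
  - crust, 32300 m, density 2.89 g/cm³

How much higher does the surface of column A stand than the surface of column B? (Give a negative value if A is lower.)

999 m

For any compensation level in the mantle, the mantle terms cancel and isostasy reduces to e = (Σt_A − Σt_B) − (Σ(ρt)_A − Σ(ρt)_B) / ρ_m.
Σt_A = 35600 m; Σt_B = 32300 m; Σ(ρt)_A = 100755; Σ(ρt)_B = 93347 (in m·g/cm³).
e = (35600 − 32300) − (100755 − 93347) / 3.22 = 999 m.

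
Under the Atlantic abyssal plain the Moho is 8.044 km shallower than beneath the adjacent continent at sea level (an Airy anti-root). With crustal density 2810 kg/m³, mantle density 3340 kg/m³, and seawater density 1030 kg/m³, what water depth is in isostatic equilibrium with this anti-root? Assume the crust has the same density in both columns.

Replacing a thickness d of crust by seawater at the top must be balanced by replacing crust with mantle at the base: d (ρ_c − ρ_w) = a (ρ_m − ρ_c).
d = a (ρ_m − ρ_c)/(ρ_c − ρ_w) = 8.044 km × 530/1780 = 2.4 km.

2.4 km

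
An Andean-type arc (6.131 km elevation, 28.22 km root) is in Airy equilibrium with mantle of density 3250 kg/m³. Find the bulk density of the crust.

ρ_c h = (ρ_m − ρ_c) r → ρ_c (h + r) = ρ_m r → ρ_c = ρ_m r / (h + r).
ρ_c = 3250 × 28.22 km / (6.131 km + 28.22 km) = 2670 kg/m³.

2670 kg/m³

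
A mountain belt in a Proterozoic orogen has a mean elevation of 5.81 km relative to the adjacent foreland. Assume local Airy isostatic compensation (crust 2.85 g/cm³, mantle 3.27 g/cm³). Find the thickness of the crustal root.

Isostatic balance requires: the weight of the topography is balanced by the buoyancy of the root, ρ_c h = (ρ_m − ρ_c) r.
r = h · ρ_c / (ρ_m − ρ_c) = 5.81 km × 2.85 / (3.27 − 2.85) = 39.4 km.

39.4 km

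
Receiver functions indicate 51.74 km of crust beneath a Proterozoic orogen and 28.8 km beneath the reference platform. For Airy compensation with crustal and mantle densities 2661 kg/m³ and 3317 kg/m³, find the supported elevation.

Excess crust Δ = 51.74 km − 28.8 km = 22.94 km, split between elevation h and root r with h + r = Δ.
Airy balance ρ_c h = (ρ_m − ρ_c) r gives r = h ρ_c/(ρ_m − ρ_c), so h (1 + ρ_c/(ρ_m − ρ_c)) = Δ, i.e. h = Δ (ρ_m − ρ_c)/ρ_m.
h = 22.94 km × 656/3317 = 4.54 km.

4.54 km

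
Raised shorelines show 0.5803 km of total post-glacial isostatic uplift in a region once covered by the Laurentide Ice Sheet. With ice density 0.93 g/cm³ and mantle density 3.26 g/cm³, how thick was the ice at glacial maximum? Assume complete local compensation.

u = t ρ_ice/ρ_m → t = u ρ_m/ρ_ice = 0.5803 km × 3.26/0.93 = 2.03 km.

2.03 km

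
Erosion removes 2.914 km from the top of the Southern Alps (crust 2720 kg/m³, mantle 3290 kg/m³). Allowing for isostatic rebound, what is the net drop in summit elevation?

Rebound u = e ρ_c/ρ_m = 2.914 km × 2720/3290 = 2.409 km.
Net surface drop = e − u = 2.914 km − 2.409 km = e (ρ_m − ρ_c)/ρ_m = 0.505 km.

0.505 km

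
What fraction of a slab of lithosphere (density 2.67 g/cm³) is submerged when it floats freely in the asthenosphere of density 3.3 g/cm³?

Submerged fraction = ρ_obj/ρ_fluid = 2.67/3.3 = 80.9%.

80.9%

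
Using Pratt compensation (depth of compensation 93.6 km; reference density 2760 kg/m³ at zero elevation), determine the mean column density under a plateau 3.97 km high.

Pratt balance: ρ_ref D = ρ (D + h).
ρ = ρ_ref D/(D + h) = 2760 × 93.6 km/(93.6 km + 3.97 km) = 2650 kg/m³.

2650 kg/m³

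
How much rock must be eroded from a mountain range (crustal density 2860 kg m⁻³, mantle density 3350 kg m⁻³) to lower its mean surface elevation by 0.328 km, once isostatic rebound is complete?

2.24 km

Net drop Δ = e − u = e − e ρ_c/ρ_m = e (ρ_m − ρ_c)/ρ_m.
e = Δ ρ_m/(ρ_m − ρ_c) = 0.328 km × 3350/490 = 2.24 km.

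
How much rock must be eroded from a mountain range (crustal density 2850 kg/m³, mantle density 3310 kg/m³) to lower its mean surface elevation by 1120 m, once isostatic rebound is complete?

8060 m

Net drop Δ = e − u = e − e ρ_c/ρ_m = e (ρ_m − ρ_c)/ρ_m.
e = Δ ρ_m/(ρ_m − ρ_c) = 1120 m × 3310/460 = 8060 m.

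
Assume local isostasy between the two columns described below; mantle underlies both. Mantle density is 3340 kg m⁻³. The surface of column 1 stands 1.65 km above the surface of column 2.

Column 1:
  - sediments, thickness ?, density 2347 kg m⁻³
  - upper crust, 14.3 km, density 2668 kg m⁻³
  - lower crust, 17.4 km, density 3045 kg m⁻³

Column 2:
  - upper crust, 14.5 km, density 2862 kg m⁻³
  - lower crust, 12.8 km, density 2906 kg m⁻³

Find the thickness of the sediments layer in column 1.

3.28 km

Take the compensation level at the base of the deeper column (depth z_c below the surface of column 1) and equate Σ ρ_i t_i down to z_c; mantle fills any gap and the z_c terms cancel.
Column 1: x×2347 + 14.3×2668 + 17.4×3045 + (z_c − 31.7 − x)×3340
Column 2: 1.65×0 + 14.5×2862 + 12.8×2906 + (z_c − 1.65 − 27.3)×3340
The z_c×3340 term appears on both sides and cancels. Collect the known terms of each column as K = Σ(ρt)_known − 3340 × (depth of known layers): K_1 = 91135.4 − 3340×31.7 = −14742.6; K_2 = 78695.8 − 3340×(1.65 + 27.3) = −17997.2.
Balance: K_1 − x×(3340 − 2347) = K_2, so x = (K_1 − K_2)/(3340 − 2347) = 3254.6/993 = 3.28 km.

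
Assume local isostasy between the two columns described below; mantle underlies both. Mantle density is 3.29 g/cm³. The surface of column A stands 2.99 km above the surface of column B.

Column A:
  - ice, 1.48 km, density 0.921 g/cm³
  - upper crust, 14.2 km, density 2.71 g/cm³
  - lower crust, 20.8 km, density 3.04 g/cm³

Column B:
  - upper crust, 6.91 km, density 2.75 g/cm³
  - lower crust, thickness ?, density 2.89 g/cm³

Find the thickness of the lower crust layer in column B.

8.43 km

Take the compensation level at the base of the deeper column (depth z_c below the surface of column A) and equate Σ ρ_i t_i down to z_c; mantle fills any gap and the z_c terms cancel.
Column A: 1.48×0.921 + 14.2×2.71 + 20.8×3.04 + (z_c − 36.48)×3.29
Column B: 2.99×0 + 6.91×2.75 + x×2.89 + (z_c − 2.99 − 6.91 − x)×3.29
The z_c×3.29 term appears on both sides and cancels. Collect the known terms of each column as K = Σ(ρt)_known − 3.29 × (depth of known layers): K_A = 103.07708 − 3.29×36.48 = −16.94212; K_B = 19.0025 − 3.29×(2.99 + 6.91) = −13.5685.
Balance: K_A = K_B − x×(3.29 − 2.89), so x = (K_B − K_A)/(3.29 − 2.89) = 3.37362/0.4 = 8.43 km.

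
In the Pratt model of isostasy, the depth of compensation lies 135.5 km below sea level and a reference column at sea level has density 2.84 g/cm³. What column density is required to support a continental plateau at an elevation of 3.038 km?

2.78 g/cm³

Pratt balance: ρ_ref D = ρ (D + h).
ρ = ρ_ref D/(D + h) = 2.84 × 135.5 km/(135.5 km + 3.038 km) = 2.78 g/cm³.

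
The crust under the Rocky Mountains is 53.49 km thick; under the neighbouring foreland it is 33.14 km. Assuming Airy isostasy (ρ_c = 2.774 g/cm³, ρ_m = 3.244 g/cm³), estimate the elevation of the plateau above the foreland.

2.95 km

Excess crust Δ = 53.49 km − 33.14 km = 20.35 km, split between elevation h and root r with h + r = Δ.
Airy balance ρ_c h = (ρ_m − ρ_c) r gives r = h ρ_c/(ρ_m − ρ_c), so h (1 + ρ_c/(ρ_m − ρ_c)) = Δ, i.e. h = Δ (ρ_m − ρ_c)/ρ_m.
h = 20.35 km × 0.47/3.244 = 2.95 km.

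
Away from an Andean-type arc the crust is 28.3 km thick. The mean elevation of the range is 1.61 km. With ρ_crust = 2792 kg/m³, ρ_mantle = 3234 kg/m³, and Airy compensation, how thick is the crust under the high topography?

Root depth r = h ρ_c / (ρ_m − ρ_c) = 1.61 km × 2792 / 442 = 10.17 km.
Total thickness = T + h + r = 28.3 km + 1.61 km + 10.17 km = 40.1 km.

40.1 km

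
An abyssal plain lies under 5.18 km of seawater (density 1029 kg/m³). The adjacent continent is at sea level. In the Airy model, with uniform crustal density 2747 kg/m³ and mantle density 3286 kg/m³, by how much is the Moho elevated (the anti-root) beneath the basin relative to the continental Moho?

Equating mass per unit area of the two columns: replacing crust with seawater at the top is compensated by replacing crust with mantle at the base: d (ρ_c − ρ_w) = a (ρ_m − ρ_c).
a = d (ρ_c − ρ_w)/(ρ_m − ρ_c) = 5.18 km × 1718/539 = 16.5 km.

16.5 km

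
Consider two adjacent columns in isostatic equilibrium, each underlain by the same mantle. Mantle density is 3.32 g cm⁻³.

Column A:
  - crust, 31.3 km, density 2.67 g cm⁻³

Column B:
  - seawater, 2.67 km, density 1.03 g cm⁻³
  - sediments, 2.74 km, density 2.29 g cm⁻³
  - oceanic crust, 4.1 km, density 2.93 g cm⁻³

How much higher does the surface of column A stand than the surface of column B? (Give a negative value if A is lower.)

For any compensation level in the mantle, the mantle terms cancel and isostasy reduces to e = (Σt_A − Σt_B) − (Σ(ρt)_A − Σ(ρt)_B) / ρ_m.
Σt_A = 31.3 km; Σt_B = 9.51 km; Σ(ρt)_A = 83.571; Σ(ρt)_B = 21.0377 (in km·g cm⁻³).
e = (31.3 − 9.51) − (83.571 − 21.0377) / 3.32 = 2.95 km.

2.95 km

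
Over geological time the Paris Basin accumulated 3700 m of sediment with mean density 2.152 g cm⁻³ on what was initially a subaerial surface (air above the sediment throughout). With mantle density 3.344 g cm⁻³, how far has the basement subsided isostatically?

Subaerial load: s = t ρ_sed / ρ_m = 3700 m × 2.152/3.344 = 2380 m.

2380 m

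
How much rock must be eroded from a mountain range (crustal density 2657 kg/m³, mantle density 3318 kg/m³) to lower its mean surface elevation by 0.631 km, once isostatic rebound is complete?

3.17 km

Net drop Δ = e − u = e − e ρ_c/ρ_m = e (ρ_m − ρ_c)/ρ_m.
e = Δ ρ_m/(ρ_m − ρ_c) = 0.631 km × 3318/661 = 3.17 km.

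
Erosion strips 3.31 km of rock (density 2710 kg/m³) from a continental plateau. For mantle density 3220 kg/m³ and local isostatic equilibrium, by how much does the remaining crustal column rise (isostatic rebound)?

2.79 km

Unloading: uplift u = e ρ_c/ρ_m = 3.31 km × 2710/3220 = 2.79 km.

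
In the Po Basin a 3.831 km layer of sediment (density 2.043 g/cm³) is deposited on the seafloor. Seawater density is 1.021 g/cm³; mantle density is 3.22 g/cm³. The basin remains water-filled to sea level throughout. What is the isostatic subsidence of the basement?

Submarine loading: the sediment displaces seawater, and the subsidence is in turn flooded, so s (ρ_m − ρ_w) = t (ρ_sed − ρ_w).
s = 3.831 km × (2.043 − 1.021) / (3.22 − 1.021) = 1.78 km.

1.78 km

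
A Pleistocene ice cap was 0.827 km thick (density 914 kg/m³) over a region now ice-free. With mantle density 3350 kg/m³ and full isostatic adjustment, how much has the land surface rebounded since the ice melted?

Removing the load lets mantle flow back in; uplift u satisfies ρ_ice t = ρ_m u.
u = t ρ_ice/ρ_m = 0.827 km × 914/3350 = 0.226 km.

0.226 km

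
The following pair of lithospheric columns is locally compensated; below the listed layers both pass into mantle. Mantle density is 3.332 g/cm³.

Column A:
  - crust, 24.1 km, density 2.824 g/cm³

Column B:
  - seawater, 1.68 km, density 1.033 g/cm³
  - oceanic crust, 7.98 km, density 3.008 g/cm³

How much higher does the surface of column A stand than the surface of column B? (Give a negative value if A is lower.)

1.74 km

For any compensation level in the mantle, the mantle terms cancel and isostasy reduces to e = (Σt_A − Σt_B) − (Σ(ρt)_A − Σ(ρt)_B) / ρ_m.
Σt_A = 24.1 km; Σt_B = 9.66 km; Σ(ρt)_A = 68.0584; Σ(ρt)_B = 25.73928 (in km·g/cm³).
e = (24.1 − 9.66) − (68.0584 − 25.73928) / 3.332 = 1.74 km.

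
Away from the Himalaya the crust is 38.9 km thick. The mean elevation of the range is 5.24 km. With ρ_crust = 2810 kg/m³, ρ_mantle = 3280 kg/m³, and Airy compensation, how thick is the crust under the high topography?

75.5 km

Root depth r = h ρ_c / (ρ_m − ρ_c) = 5.24 km × 2810 / 470 = 31.33 km.
Total thickness = T + h + r = 38.9 km + 5.24 km + 31.33 km = 75.5 km.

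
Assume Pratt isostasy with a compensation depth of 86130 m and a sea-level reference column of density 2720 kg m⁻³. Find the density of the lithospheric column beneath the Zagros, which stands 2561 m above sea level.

2640 kg m⁻³

Pratt balance: ρ_ref D = ρ (D + h).
ρ = ρ_ref D/(D + h) = 2720 × 86130 m/(86130 m + 2561 m) = 2640 kg m⁻³.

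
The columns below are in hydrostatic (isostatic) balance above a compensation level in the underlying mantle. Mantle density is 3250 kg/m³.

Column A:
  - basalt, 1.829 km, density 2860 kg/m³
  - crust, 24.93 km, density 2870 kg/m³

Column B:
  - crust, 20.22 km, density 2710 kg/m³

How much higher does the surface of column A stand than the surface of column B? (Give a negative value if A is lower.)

−0.225 km

For any compensation level in the mantle, the mantle terms cancel and isostasy reduces to e = (Σt_A − Σt_B) − (Σ(ρt)_A − Σ(ρt)_B) / ρ_m.
Σt_A = 26.759 km; Σt_B = 20.22 km; Σ(ρt)_A = 76780.04; Σ(ρt)_B = 54796.2 (in km·kg/m³).
e = (26.759 − 20.22) − (76780.04 − 54796.2) / 3250 = −0.225 km.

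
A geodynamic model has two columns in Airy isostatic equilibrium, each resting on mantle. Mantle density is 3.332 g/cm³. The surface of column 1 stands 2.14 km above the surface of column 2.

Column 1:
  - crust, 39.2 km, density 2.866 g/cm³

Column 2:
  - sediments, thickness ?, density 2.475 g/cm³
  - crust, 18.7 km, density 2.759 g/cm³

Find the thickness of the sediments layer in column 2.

Take the compensation level at the base of the deeper column (depth z_c below the surface of column 1) and equate Σ ρ_i t_i down to z_c; mantle fills any gap and the z_c terms cancel.
Column 1: 39.2×2.866 + (z_c − 39.2)×3.332
Column 2: 2.14×0 + x×2.475 + 18.7×2.759 + (z_c − 2.14 − 18.7 − x)×3.332
The z_c×3.332 term appears on both sides and cancels. Collect the known terms of each column as K = Σ(ρt)_known − 3.332 × (depth of known layers): K_1 = 112.3472 − 3.332×39.2 = −18.2672; K_2 = 51.5933 − 3.332×(2.14 + 18.7) = −17.84558.
Balance: K_1 = K_2 − x×(3.332 − 2.475), so x = (K_2 − K_1)/(3.332 − 2.475) = 0.42162/0.857 = 0.492 km.

0.492 km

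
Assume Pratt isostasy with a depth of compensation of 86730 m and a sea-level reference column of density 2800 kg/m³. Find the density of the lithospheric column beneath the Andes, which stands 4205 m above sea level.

Pratt balance: ρ_ref D = ρ (D + h).
ρ = ρ_ref D/(D + h) = 2800 × 86730 m/(86730 m + 4205 m) = 2670 kg/m³.

2670 kg/m³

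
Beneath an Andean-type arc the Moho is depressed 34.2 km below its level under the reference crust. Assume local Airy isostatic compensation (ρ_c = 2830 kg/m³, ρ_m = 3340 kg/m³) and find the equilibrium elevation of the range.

In Airy isostatic equilibrium: ρ_c h = (ρ_m − ρ_c) r.
h = r (ρ_m − ρ_c) / ρ_c = 34.2 km × (3340 − 2830) / 2830 = 6.16 km.

6.16 km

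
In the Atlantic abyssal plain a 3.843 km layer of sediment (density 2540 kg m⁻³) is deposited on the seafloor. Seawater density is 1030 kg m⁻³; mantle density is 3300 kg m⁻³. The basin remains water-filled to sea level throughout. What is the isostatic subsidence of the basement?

2.56 km

Submarine loading: the sediment displaces seawater, and the subsidence is in turn flooded, so s (ρ_m − ρ_w) = t (ρ_sed − ρ_w).
s = 3.843 km × (2540 − 1030) / (3300 − 1030) = 2.56 km.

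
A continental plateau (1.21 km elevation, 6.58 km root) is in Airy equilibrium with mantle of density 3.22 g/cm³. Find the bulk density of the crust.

ρ_c h = (ρ_m − ρ_c) r → ρ_c (h + r) = ρ_m r → ρ_c = ρ_m r / (h + r).
ρ_c = 3.22 × 6.58 km / (1.21 km + 6.58 km) = 2.72 g/cm³.

2.72 g/cm³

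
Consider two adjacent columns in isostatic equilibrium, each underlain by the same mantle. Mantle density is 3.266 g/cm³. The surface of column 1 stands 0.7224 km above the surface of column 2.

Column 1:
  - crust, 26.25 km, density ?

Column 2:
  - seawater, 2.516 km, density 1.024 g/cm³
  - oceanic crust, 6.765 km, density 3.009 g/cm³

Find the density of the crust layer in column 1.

2.89 g/cm³

Take the compensation level at the base of the deeper column (depth z_c below the surface of column 1) and equate Σ ρ_i t_i down to z_c; mantle fills any gap and the z_c terms cancel.
Column 1: 26.25×ρ + (z_c − 26.25)×3.266
Column 2: 0.7224×0 + 2.516×1.024 + 6.765×3.009 + (z_c − 0.7224 − 9.281)×3.266
The z_c×3.266 term appears on both sides and cancels. Collect the known terms of each column as K = Σ(ρt)_known − 3.266 × (depth of known layers): K_1 = 0 − 3.266×26.25 = −85.7325; K_2 = 22.932269 − 3.266×(0.7224 + 9.281) = −9.7388354.
Balance: K_1 + 26.25×ρ = K_2, so ρ = (K_2 − K_1)/26.25 = 75.9937/26.25 = 2.89 g/cm³.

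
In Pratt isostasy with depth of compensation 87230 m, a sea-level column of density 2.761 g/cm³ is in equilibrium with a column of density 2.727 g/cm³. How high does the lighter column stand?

1090 m

ρ_ref D = ρ (D + h) → h = D (ρ_ref − ρ)/ρ.
h = 87230 m × (2.761 − 2.727)/2.727 = 1090 m.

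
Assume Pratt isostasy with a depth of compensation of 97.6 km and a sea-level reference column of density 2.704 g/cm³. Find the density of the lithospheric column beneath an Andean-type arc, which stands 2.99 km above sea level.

Pratt balance: ρ_ref D = ρ (D + h).
ρ = ρ_ref D/(D + h) = 2.704 × 97.6 km/(97.6 km + 2.99 km) = 2.62 g/cm³.

2.62 g/cm³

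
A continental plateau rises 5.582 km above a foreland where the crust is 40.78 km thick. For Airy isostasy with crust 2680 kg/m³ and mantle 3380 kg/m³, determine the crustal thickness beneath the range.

67.7 km

Root depth r = h ρ_c / (ρ_m − ρ_c) = 5.582 km × 2680 / 700 = 21.37 km.
Total thickness = T + h + r = 40.78 km + 5.582 km + 21.37 km = 67.7 km.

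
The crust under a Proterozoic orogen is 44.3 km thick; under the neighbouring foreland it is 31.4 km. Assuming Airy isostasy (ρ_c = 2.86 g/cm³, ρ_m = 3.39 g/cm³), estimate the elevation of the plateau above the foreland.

2.02 km

Excess crust Δ = 44.3 km − 31.4 km = 12.9 km, split between elevation h and root r with h + r = Δ.
Airy balance ρ_c h = (ρ_m − ρ_c) r gives r = h ρ_c/(ρ_m − ρ_c), so h (1 + ρ_c/(ρ_m − ρ_c)) = Δ, i.e. h = Δ (ρ_m − ρ_c)/ρ_m.
h = 12.9 km × 0.53/3.39 = 2.02 km.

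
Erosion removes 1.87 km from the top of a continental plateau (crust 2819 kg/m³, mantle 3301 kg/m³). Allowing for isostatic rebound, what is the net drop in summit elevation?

Rebound u = e ρ_c/ρ_m = 1.87 km × 2819/3301 = 1.597 km.
Net surface drop = e − u = 1.87 km − 1.597 km = e (ρ_m − ρ_c)/ρ_m = 0.273 km.

0.273 km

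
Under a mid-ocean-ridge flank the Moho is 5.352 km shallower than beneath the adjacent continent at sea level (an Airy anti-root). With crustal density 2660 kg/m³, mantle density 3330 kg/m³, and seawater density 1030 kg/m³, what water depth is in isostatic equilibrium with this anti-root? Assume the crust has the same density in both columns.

2.2 km

Replacing a thickness d of crust by seawater at the top must be balanced by replacing crust with mantle at the base: d (ρ_c − ρ_w) = a (ρ_m − ρ_c).
d = a (ρ_m − ρ_c)/(ρ_c − ρ_w) = 5.352 km × 670/1630 = 2.2 km.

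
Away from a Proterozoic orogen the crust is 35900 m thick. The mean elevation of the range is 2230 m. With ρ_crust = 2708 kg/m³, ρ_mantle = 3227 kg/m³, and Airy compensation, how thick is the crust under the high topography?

49800 m

Root depth r = h ρ_c / (ρ_m − ρ_c) = 2230 m × 2708 / 519 = 11640 m.
Total thickness = T + h + r = 35900 m + 2230 m + 11640 m = 49800 m.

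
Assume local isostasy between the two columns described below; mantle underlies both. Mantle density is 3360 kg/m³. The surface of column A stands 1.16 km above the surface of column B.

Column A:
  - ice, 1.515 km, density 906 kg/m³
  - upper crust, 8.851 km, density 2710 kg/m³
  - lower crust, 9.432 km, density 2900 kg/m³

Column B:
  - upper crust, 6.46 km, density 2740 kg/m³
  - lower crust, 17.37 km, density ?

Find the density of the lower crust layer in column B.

3020 kg/m³

Take the compensation level at the base of the deeper column (depth z_c below the surface of column A) and equate Σ ρ_i t_i down to z_c; mantle fills any gap and the z_c terms cancel.
Column A: 1.515×906 + 8.851×2710 + 9.432×2900 + (z_c − 19.798)×3360
Column B: 1.16×0 + 6.46×2740 + 17.37×ρ + (z_c − 1.16 − 23.83)×3360
The z_c×3360 term appears on both sides and cancels. Collect the known terms of each column as K = Σ(ρt)_known − 3360 × (depth of known layers): K_A = 52711.6 − 3360×19.798 = −13809.68; K_B = 17700.4 − 3360×(1.16 + 23.83) = −66266.
Balance: K_A = K_B + 17.37×ρ, so ρ = (K_A − K_B)/17.37 = 52456.3/17.37 = 3020 kg/m³.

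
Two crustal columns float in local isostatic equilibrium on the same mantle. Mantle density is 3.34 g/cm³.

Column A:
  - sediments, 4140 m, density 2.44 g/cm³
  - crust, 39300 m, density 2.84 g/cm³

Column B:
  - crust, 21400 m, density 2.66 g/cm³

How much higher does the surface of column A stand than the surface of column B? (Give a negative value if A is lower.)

For any compensation level in the mantle, the mantle terms cancel and isostasy reduces to e = (Σt_A − Σt_B) − (Σ(ρt)_A − Σ(ρt)_B) / ρ_m.
Σt_A = 43440 m; Σt_B = 21400 m; Σ(ρt)_A = 121713.6; Σ(ρt)_B = 56924 (in m·g/cm³).
e = (43440 − 21400) − (121713.6 − 56924) / 3.34 = 2640 m.

2640 m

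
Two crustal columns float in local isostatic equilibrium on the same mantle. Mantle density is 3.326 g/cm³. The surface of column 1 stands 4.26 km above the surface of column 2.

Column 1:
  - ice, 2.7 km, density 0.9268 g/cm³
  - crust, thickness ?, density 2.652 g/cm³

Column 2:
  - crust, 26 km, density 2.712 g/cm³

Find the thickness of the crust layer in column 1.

Take the compensation level at the base of the deeper column (depth z_c below the surface of column 1) and equate Σ ρ_i t_i down to z_c; mantle fills any gap and the z_c terms cancel.
Column 1: 2.7×0.9268 + x×2.652 + (z_c − 2.7 − x)×3.326
Column 2: 4.26×0 + 26×2.712 + (z_c − 4.26 − 26)×3.326
The z_c×3.326 term appears on both sides and cancels. Collect the known terms of each column as K = Σ(ρt)_known − 3.326 × (depth of known layers): K_1 = 2.50236 − 3.326×2.7 = −6.47784; K_2 = 70.512 − 3.326×(4.26 + 26) = −30.13276.
Balance: K_1 − x×(3.326 − 2.652) = K_2, so x = (K_1 − K_2)/(3.326 − 2.652) = 23.6549/0.674 = 35.1 km.

35.1 km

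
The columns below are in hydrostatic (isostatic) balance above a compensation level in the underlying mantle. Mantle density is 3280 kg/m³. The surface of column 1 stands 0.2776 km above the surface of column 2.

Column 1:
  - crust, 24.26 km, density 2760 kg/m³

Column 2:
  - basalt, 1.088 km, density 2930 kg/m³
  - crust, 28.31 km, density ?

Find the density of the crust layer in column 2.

Take the compensation level at the base of the deeper column (depth z_c below the surface of column 1) and equate Σ ρ_i t_i down to z_c; mantle fills any gap and the z_c terms cancel.
Column 1: 24.26×2760 + (z_c − 24.26)×3280
Column 2: 0.2776×0 + 1.088×2930 + 28.31×ρ + (z_c − 0.2776 − 29.398)×3280
The z_c×3280 term appears on both sides and cancels. Collect the known terms of each column as K = Σ(ρt)_known − 3280 × (depth of known layers): K_1 = 66957.6 − 3280×24.26 = −12615.2; K_2 = 3187.84 − 3280×(0.2776 + 29.398) = −94148.128.
Balance: K_1 = K_2 + 28.31×ρ, so ρ = (K_1 − K_2)/28.31 = 81532.9/28.31 = 2880 kg/m³.

2880 kg/m³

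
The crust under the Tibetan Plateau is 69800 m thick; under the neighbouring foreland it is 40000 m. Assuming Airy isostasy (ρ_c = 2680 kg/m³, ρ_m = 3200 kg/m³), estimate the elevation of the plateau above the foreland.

Excess crust Δ = 69800 m − 40000 m = 29800 m, split between elevation h and root r with h + r = Δ.
Airy balance ρ_c h = (ρ_m − ρ_c) r gives r = h ρ_c/(ρ_m − ρ_c), so h (1 + ρ_c/(ρ_m − ρ_c)) = Δ, i.e. h = Δ (ρ_m − ρ_c)/ρ_m.
h = 29800 m × 520/3200 = 4840 m.

4840 m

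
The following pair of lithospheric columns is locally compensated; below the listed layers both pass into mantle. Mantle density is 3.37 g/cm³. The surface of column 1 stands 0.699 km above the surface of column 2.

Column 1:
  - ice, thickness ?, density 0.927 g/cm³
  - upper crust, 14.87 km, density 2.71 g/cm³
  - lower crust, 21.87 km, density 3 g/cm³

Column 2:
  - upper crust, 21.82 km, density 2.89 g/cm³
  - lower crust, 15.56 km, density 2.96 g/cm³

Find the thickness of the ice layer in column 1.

0.533 km

Take the compensation level at the base of the deeper column (depth z_c below the surface of column 1) and equate Σ ρ_i t_i down to z_c; mantle fills any gap and the z_c terms cancel.
Column 1: x×0.927 + 14.87×2.71 + 21.87×3 + (z_c − 36.74 − x)×3.37
Column 2: 0.699×0 + 21.82×2.89 + 15.56×2.96 + (z_c − 0.699 − 37.38)×3.37
The z_c×3.37 term appears on both sides and cancels. Collect the known terms of each column as K = Σ(ρt)_known − 3.37 × (depth of known layers): K_1 = 105.9077 − 3.37×36.74 = −17.9061; K_2 = 109.1174 − 3.37×(0.699 + 37.38) = −19.20883.
Balance: K_1 − x×(3.37 − 0.927) = K_2, so x = (K_1 − K_2)/(3.37 − 0.927) = 1.30273/2.443 = 0.533 km.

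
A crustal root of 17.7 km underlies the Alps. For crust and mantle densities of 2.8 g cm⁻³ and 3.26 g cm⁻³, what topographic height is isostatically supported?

Balancing pressure at the compensation depth: ρ_c h = (ρ_m − ρ_c) r.
h = r (ρ_m − ρ_c) / ρ_c = 17.7 km × (3.26 − 2.8) / 2.8 = 2.91 km.

2.91 km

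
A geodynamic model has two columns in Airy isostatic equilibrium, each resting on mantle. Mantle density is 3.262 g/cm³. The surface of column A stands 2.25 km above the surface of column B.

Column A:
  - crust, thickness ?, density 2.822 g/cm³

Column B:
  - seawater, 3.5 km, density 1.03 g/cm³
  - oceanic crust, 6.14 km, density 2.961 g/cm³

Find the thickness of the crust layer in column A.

38.6 km

Take the compensation level at the base of the deeper column (depth z_c below the surface of column A) and equate Σ ρ_i t_i down to z_c; mantle fills any gap and the z_c terms cancel.
Column A: x×2.822 + (z_c − 0 − x)×3.262
Column B: 2.25×0 + 3.5×1.03 + 6.14×2.961 + (z_c − 2.25 − 9.64)×3.262
The z_c×3.262 term appears on both sides and cancels. Collect the known terms of each column as K = Σ(ρt)_known − 3.262 × (depth of known layers): K_A = 0 − 3.262×0 = 0; K_B = 21.78554 − 3.262×(2.25 + 9.64) = −16.99964.
Balance: K_A − x×(3.262 − 2.822) = K_B, so x = (K_A − K_B)/(3.262 − 2.822) = 16.9996/0.44 = 38.6 km.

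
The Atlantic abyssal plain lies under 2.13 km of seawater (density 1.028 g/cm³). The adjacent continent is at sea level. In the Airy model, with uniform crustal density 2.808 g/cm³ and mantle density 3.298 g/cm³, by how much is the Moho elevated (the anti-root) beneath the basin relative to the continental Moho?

7.74 km

Balancing pressure at the compensation depth: replacing crust with seawater at the top is compensated by replacing crust with mantle at the base: d (ρ_c − ρ_w) = a (ρ_m − ρ_c).
a = d (ρ_c − ρ_w)/(ρ_m − ρ_c) = 2.13 km × 1.78/0.49 = 7.74 km.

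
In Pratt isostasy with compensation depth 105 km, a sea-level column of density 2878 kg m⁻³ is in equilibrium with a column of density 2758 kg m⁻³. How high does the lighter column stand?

ρ_ref D = ρ (D + h) → h = D (ρ_ref − ρ)/ρ.
h = 105 km × (2878 − 2758)/2758 = 4.57 km.

4.57 km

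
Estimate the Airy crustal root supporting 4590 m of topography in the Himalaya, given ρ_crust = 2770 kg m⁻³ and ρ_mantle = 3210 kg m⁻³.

Equating mass per unit area of the two columns: the weight of the topography is balanced by the buoyancy of the root, ρ_c h = (ρ_m − ρ_c) r.
r = h · ρ_c / (ρ_m − ρ_c) = 4590 m × 2770 / (3210 − 2770) = 28900 m.

28900 m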